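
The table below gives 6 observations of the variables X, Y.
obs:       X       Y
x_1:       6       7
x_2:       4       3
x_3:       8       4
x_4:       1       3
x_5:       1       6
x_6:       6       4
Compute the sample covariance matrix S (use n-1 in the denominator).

Step 1 — column means:
  mean(X) = (6 + 4 + 8 + 1 + 1 + 6) / 6 = 26/6 = 4.3333
  mean(Y) = (7 + 3 + 4 + 3 + 6 + 4) / 6 = 27/6 = 4.5

Step 2 — sample covariance S[i,j] = (1/(n-1)) · Σ_k (x_{k,i} - mean_i) · (x_{k,j} - mean_j), with n-1 = 5.
  S[X,X] = ((1.6667)·(1.6667) + (-0.3333)·(-0.3333) + (3.6667)·(3.6667) + (-3.3333)·(-3.3333) + (-3.3333)·(-3.3333) + (1.6667)·(1.6667)) / 5 = 41.3333/5 = 8.2667
  S[X,Y] = ((1.6667)·(2.5) + (-0.3333)·(-1.5) + (3.6667)·(-0.5) + (-3.3333)·(-1.5) + (-3.3333)·(1.5) + (1.6667)·(-0.5)) / 5 = 2/5 = 0.4
  S[Y,Y] = ((2.5)·(2.5) + (-1.5)·(-1.5) + (-0.5)·(-0.5) + (-1.5)·(-1.5) + (1.5)·(1.5) + (-0.5)·(-0.5)) / 5 = 13.5/5 = 2.7

S is symmetric (S[j,i] = S[i,j]). Assembling:

S = [[8.2667, 0.4],
 [0.4, 2.7]]


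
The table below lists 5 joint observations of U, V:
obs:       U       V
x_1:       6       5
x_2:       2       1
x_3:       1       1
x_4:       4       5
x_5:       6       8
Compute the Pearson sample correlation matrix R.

Step 1 — column means:
  mean(U) = (6 + 2 + 1 + 4 + 6) / 5 = 19/5 = 3.8
  mean(V) = (5 + 1 + 1 + 5 + 8) / 5 = 20/5 = 4

Step 2 — sample variances and covariances s[i,j] = (1/(n-1)) · Σ_k (x_{k,i} - mean_i) · (x_{k,j} - mean_j), with n-1 = 4:
  s[U,U] = ((2.2)·(2.2) + (-1.8)·(-1.8) + (-2.8)·(-2.8) + (0.2)·(0.2) + (2.2)·(2.2)) / 4 = 20.8/4 = 5.2
  s[U,V] = ((2.2)·(1) + (-1.8)·(-3) + (-2.8)·(-3) + (0.2)·(1) + (2.2)·(4)) / 4 = 25/4 = 6.25
  s[V,V] = ((1)·(1) + (-3)·(-3) + (-3)·(-3) + (1)·(1) + (4)·(4)) / 4 = 36/4 = 9
  Sample standard deviations s_i = √(s[i,i]):
  s(U) = √(5.2) = 2.2804
  s(V) = √(9) = 3

Step 3 — r_{ij} = s_{ij} / (s_i · s_j):
  r[U,U] = 1 (diagonal).
  r[U,V] = 6.25 / (2.2804 · 3) = 6.25 / 6.8411 = 0.9136
  r[V,V] = 1 (diagonal).

R is symmetric with unit diagonal. Assembling:

R = [[1, 0.9136],
 [0.9136, 1]]


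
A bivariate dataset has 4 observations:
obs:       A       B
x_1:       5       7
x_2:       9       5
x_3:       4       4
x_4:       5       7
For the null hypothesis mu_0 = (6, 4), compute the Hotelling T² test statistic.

Step 1 — sample mean vector:
  mean(A) = (5 + 9 + 4 + 5) / 4 = 23/4 = 5.75
  mean(B) = (7 + 5 + 4 + 7) / 4 = 23/4 = 5.75
  x̄ = (5.75, 5.75),  deviation x̄ - mu_0 = (5.75, 5.75) - (6, 4) = (-0.25, 1.75).

Step 2 — sample covariance matrix, S[i,j] = (1/(n-1)) · Σ_k (x_{k,i} - mean_i) · (x_{k,j} - mean_j), divisor n-1 = 3:
  S[A,A] = ((-0.75)·(-0.75) + (3.25)·(3.25) + (-1.75)·(-1.75) + (-0.75)·(-0.75)) / 3 = 14.75/3 = 4.9167
  S[A,B] = ((-0.75)·(1.25) + (3.25)·(-0.75) + (-1.75)·(-1.75) + (-0.75)·(1.25)) / 3 = -1.25/3 = -0.4167
  S[B,B] = ((1.25)·(1.25) + (-0.75)·(-0.75) + (-1.75)·(-1.75) + (1.25)·(1.25)) / 3 = 6.75/3 = 2.25
  S = [[4.9167, -0.4167],
 [-0.4167, 2.25]].

Step 3 — invert S. det(S) = 4.9167·2.25 - (-0.4167)² = 10.8889.
  S^{-1} = (1/det) · [[d, -b], [-b, a]] = [[0.2066, 0.0383],
 [0.0383, 0.4515]].

Step 4 — quadratic form (x̄ - mu_0)^T · S^{-1} · (x̄ - mu_0):
  S^{-1} · (x̄ - mu_0) = (0.0153, 0.7806),
  (x̄ - mu_0)^T · [...] = (-0.25)·(0.0153) + (1.75)·(0.7806) = 1.3622.

Step 5 — scale by n: T² = 4 · 1.3622 = 5.449.

T² ≈ 5.449


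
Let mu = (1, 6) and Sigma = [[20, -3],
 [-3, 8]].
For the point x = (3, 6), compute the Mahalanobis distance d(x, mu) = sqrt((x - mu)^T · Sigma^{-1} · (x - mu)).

Step 1 — centre the observation: (x - mu) = (2, 0).

Step 2 — invert Sigma. det(Sigma) = 20·8 - (-3)² = 151.
  Sigma^{-1} = (1/det) · [[d, -b], [-b, a]] = [[0.053, 0.0199],
 [0.0199, 0.1325]].

Step 3 — form the quadratic (x - mu)^T · Sigma^{-1} · (x - mu):
  Sigma^{-1} · (x - mu) = (0.106, 0.0397).
  (x - mu)^T · [Sigma^{-1} · (x - mu)] = (2)·(0.106) + (0)·(0.0397) = 0.2119.

Step 4 — take square root: d = √(0.2119) ≈ 0.4603.

d(x, mu) = √(0.2119) ≈ 0.4603


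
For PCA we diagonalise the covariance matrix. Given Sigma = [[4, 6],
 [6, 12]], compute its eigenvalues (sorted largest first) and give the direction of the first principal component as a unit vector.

Step 1 — characteristic polynomial of 2×2 Sigma:
  det(Sigma - λI) = λ² - trace · λ + det = 0.
  trace = 4 + 12 = 16, det = 4·12 - (6)² = 12.
Step 2 — discriminant:
  Δ = trace² - 4·det = 256 - 48 = 208.
Step 3 — eigenvalues:
  λ = (trace ± √Δ)/2 = (16 ± 14.4222)/2,
  λ_1 = 15.2111,  λ_2 = 0.7889.

Step 4 — unit eigenvector for λ_1: solve (Sigma - λ_1 I)v = 0. First row:
  (4 - 15.2111)·v_x + (6)·v_y = 0, i.e. (-11.2111)·v_x + (6)·v_y = 0,
  so v ∝ (b, λ_1 - a) = (6, 11.2111) = u.
  ||u|| = √((6)² + (11.2111)²) = √(161.6888) ≈ 12.7157,
  v_1 = u/||u|| ≈ (0.4719, 0.8817) (||v_1|| = 1).

λ_1 = 15.2111,  λ_2 = 0.7889;  v_1 ≈ (0.4719, 0.8817)


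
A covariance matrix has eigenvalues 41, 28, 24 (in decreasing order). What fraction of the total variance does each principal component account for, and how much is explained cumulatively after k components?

Step 1 — total variance = trace(Sigma) = Σ λ_i = 41 + 28 + 24 = 93.

Step 2 — fraction explained by component i = λ_i / Σ λ:
  PC1: 41/93 = 0.4409
  PC2: 28/93 = 0.3011
  PC3: 24/93 = 0.2581

Step 3 — cumulative fraction after k components = (λ_1 + ... + λ_k) / Σ λ:
  k = 1: 41/93 = 0.4409
  k = 2: (41 + 28)/93 = 69/93 = 0.7419
  k = 3: (41 + 28 + 24)/93 = 93/93 = 1

Summary (fraction, with percent):

explained: PC1 0.4409 (44.09%), PC2 0.3011 (30.11%), PC3 0.2581 (25.81%);  cumulative: 0.4409, 0.7419, 1


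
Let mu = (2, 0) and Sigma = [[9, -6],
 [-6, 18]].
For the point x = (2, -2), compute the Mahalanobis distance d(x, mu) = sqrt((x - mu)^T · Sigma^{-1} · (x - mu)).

Step 1 — centre the observation: (x - mu) = (0, -2).

Step 2 — invert Sigma. det(Sigma) = 9·18 - (-6)² = 126.
  Sigma^{-1} = (1/det) · [[d, -b], [-b, a]] = [[0.1429, 0.0476],
 [0.0476, 0.0714]].

Step 3 — form the quadratic (x - mu)^T · Sigma^{-1} · (x - mu):
  Sigma^{-1} · (x - mu) = (-0.0952, -0.1429).
  (x - mu)^T · [Sigma^{-1} · (x - mu)] = (0)·(-0.0952) + (-2)·(-0.1429) = 0.2857.

Step 4 — take square root: d = √(0.2857) ≈ 0.5345.

d(x, mu) = √(0.2857) ≈ 0.5345


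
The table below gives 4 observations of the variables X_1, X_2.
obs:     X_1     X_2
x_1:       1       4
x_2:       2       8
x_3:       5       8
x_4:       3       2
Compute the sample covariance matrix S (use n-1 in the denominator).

Step 1 — column means:
  mean(X_1) = (1 + 2 + 5 + 3) / 4 = 11/4 = 2.75
  mean(X_2) = (4 + 8 + 8 + 2) / 4 = 22/4 = 5.5

Step 2 — sample covariance S[i,j] = (1/(n-1)) · Σ_k (x_{k,i} - mean_i) · (x_{k,j} - mean_j), with n-1 = 3.
  S[X_1,X_1] = ((-1.75)·(-1.75) + (-0.75)·(-0.75) + (2.25)·(2.25) + (0.25)·(0.25)) / 3 = 8.75/3 = 2.9167
  S[X_1,X_2] = ((-1.75)·(-1.5) + (-0.75)·(2.5) + (2.25)·(2.5) + (0.25)·(-3.5)) / 3 = 5.5/3 = 1.8333
  S[X_2,X_2] = ((-1.5)·(-1.5) + (2.5)·(2.5) + (2.5)·(2.5) + (-3.5)·(-3.5)) / 3 = 27/3 = 9

S is symmetric (S[j,i] = S[i,j]). Assembling:

S = [[2.9167, 1.8333],
 [1.8333, 9]]


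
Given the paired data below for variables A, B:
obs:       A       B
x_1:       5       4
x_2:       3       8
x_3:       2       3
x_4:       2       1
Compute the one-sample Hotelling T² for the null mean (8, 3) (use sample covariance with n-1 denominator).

Step 1 — sample mean vector:
  mean(A) = (5 + 3 + 2 + 2) / 4 = 12/4 = 3
  mean(B) = (4 + 8 + 3 + 1) / 4 = 16/4 = 4
  x̄ = (3, 4),  deviation x̄ - mu_0 = (3, 4) - (8, 3) = (-5, 1).

Step 2 — sample covariance matrix, S[i,j] = (1/(n-1)) · Σ_k (x_{k,i} - mean_i) · (x_{k,j} - mean_j), divisor n-1 = 3:
  S[A,A] = ((2)·(2) + (0)·(0) + (-1)·(-1) + (-1)·(-1)) / 3 = 6/3 = 2
  S[A,B] = ((2)·(0) + (0)·(4) + (-1)·(-1) + (-1)·(-3)) / 3 = 4/3 = 1.3333
  S[B,B] = ((0)·(0) + (4)·(4) + (-1)·(-1) + (-3)·(-3)) / 3 = 26/3 = 8.6667
  S = [[2, 1.3333],
 [1.3333, 8.6667]].

Step 3 — invert S. det(S) = 2·8.6667 - (1.3333)² = 15.5556.
  S^{-1} = (1/det) · [[d, -b], [-b, a]] = [[0.5571, -0.0857],
 [-0.0857, 0.1286]].

Step 4 — quadratic form (x̄ - mu_0)^T · S^{-1} · (x̄ - mu_0):
  S^{-1} · (x̄ - mu_0) = (-2.8714, 0.5571),
  (x̄ - mu_0)^T · [...] = (-5)·(-2.8714) + (1)·(0.5571) = 14.9143.

Step 5 — scale by n: T² = 4 · 14.9143 = 59.6571.

T² ≈ 59.6571


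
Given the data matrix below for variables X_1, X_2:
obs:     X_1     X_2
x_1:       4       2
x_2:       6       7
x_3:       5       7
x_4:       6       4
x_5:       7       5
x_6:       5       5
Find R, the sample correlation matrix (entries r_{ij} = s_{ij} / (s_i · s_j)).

Step 1 — column means:
  mean(X_1) = (4 + 6 + 5 + 6 + 7 + 5) / 6 = 33/6 = 5.5
  mean(X_2) = (2 + 7 + 7 + 4 + 5 + 5) / 6 = 30/6 = 5

Step 2 — sample variances and covariances s[i,j] = (1/(n-1)) · Σ_k (x_{k,i} - mean_i) · (x_{k,j} - mean_j), with n-1 = 5:
  s[X_1,X_1] = ((-1.5)·(-1.5) + (0.5)·(0.5) + (-0.5)·(-0.5) + (0.5)·(0.5) + (1.5)·(1.5) + (-0.5)·(-0.5)) / 5 = 5.5/5 = 1.1
  s[X_1,X_2] = ((-1.5)·(-3) + (0.5)·(2) + (-0.5)·(2) + (0.5)·(-1) + (1.5)·(0) + (-0.5)·(0)) / 5 = 4/5 = 0.8
  s[X_2,X_2] = ((-3)·(-3) + (2)·(2) + (2)·(2) + (-1)·(-1) + (0)·(0) + (0)·(0)) / 5 = 18/5 = 3.6
  Sample standard deviations s_i = √(s[i,i]):
  s(X_1) = √(1.1) = 1.0488
  s(X_2) = √(3.6) = 1.8974

Step 3 — r_{ij} = s_{ij} / (s_i · s_j):
  r[X_1,X_1] = 1 (diagonal).
  r[X_1,X_2] = 0.8 / (1.0488 · 1.8974) = 0.8 / 1.99 = 0.402
  r[X_2,X_2] = 1 (diagonal).

R is symmetric with unit diagonal. Assembling:

R = [[1, 0.402],
 [0.402, 1]]


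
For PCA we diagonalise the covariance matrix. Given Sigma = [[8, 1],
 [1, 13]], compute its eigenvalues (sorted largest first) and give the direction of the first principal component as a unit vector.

Step 1 — characteristic polynomial of 2×2 Sigma:
  det(Sigma - λI) = λ² - trace · λ + det = 0.
  trace = 8 + 13 = 21, det = 8·13 - (1)² = 103.
Step 2 — discriminant:
  Δ = trace² - 4·det = 441 - 412 = 29.
Step 3 — eigenvalues:
  λ = (trace ± √Δ)/2 = (21 ± 5.3852)/2,
  λ_1 = 13.1926,  λ_2 = 7.8074.

Step 4 — unit eigenvector for λ_1: solve (Sigma - λ_1 I)v = 0. First row:
  (8 - 13.1926)·v_x + (1)·v_y = 0, i.e. (-5.1926)·v_x + (1)·v_y = 0,
  so v ∝ (b, λ_1 - a) = (1, 5.1926) = u.
  ||u|| = √((1)² + (5.1926)²) = √(27.9629) ≈ 5.288,
  v_1 = u/||u|| ≈ (0.1891, 0.982) (||v_1|| = 1).

λ_1 = 13.1926,  λ_2 = 7.8074;  v_1 ≈ (0.1891, 0.982)


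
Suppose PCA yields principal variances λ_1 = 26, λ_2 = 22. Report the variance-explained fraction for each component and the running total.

Step 1 — total variance = trace(Sigma) = Σ λ_i = 26 + 22 = 48.

Step 2 — fraction explained by component i = λ_i / Σ λ:
  PC1: 26/48 = 0.5417
  PC2: 22/48 = 0.4583

Step 3 — cumulative fraction after k components = (λ_1 + ... + λ_k) / Σ λ:
  k = 1: 26/48 = 0.5417
  k = 2: (26 + 22)/48 = 48/48 = 1

Summary (fraction, with percent):

explained: PC1 0.5417 (54.17%), PC2 0.4583 (45.83%);  cumulative: 0.5417, 1


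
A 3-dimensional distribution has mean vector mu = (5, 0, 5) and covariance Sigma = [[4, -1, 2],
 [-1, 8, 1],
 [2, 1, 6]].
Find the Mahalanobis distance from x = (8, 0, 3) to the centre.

Step 1 — centre the observation: (x - mu) = (3, 0, -2).

Step 2 — invert Sigma (cofactor / det for 3×3, or solve directly):
  Sigma^{-1} = [[0.3219, 0.0548, -0.1164],
 [0.0548, 0.137, -0.0411],
 [-0.1164, -0.0411, 0.2123]].

Step 3 — form the quadratic (x - mu)^T · Sigma^{-1} · (x - mu):
  Sigma^{-1} · (x - mu) = (1.1986, 0.2466, -0.774).
  (x - mu)^T · [Sigma^{-1} · (x - mu)] = (3)·(1.1986) + (0)·(0.2466) + (-2)·(-0.774) = 5.1438.

Step 4 — take square root: d = √(5.1438) ≈ 2.268.

d(x, mu) = √(5.1438) ≈ 2.268


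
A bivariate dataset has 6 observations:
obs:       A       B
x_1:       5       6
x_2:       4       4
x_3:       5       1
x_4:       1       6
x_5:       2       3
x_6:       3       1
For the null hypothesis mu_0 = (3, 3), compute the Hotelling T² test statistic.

Step 1 — sample mean vector:
  mean(A) = (5 + 4 + 5 + 1 + 2 + 3) / 6 = 20/6 = 3.3333
  mean(B) = (6 + 4 + 1 + 6 + 3 + 1) / 6 = 21/6 = 3.5
  x̄ = (3.3333, 3.5),  deviation x̄ - mu_0 = (3.3333, 3.5) - (3, 3) = (0.3333, 0.5).

Step 2 — sample covariance matrix, S[i,j] = (1/(n-1)) · Σ_k (x_{k,i} - mean_i) · (x_{k,j} - mean_j), divisor n-1 = 5:
  S[A,A] = ((1.6667)·(1.6667) + (0.6667)·(0.6667) + (1.6667)·(1.6667) + (-2.3333)·(-2.3333) + (-1.3333)·(-1.3333) + (-0.3333)·(-0.3333)) / 5 = 13.3333/5 = 2.6667
  S[A,B] = ((1.6667)·(2.5) + (0.6667)·(0.5) + (1.6667)·(-2.5) + (-2.3333)·(2.5) + (-1.3333)·(-0.5) + (-0.3333)·(-2.5)) / 5 = -4/5 = -0.8
  S[B,B] = ((2.5)·(2.5) + (0.5)·(0.5) + (-2.5)·(-2.5) + (2.5)·(2.5) + (-0.5)·(-0.5) + (-2.5)·(-2.5)) / 5 = 25.5/5 = 5.1
  S = [[2.6667, -0.8],
 [-0.8, 5.1]].

Step 3 — invert S. det(S) = 2.6667·5.1 - (-0.8)² = 12.96.
  S^{-1} = (1/det) · [[d, -b], [-b, a]] = [[0.3935, 0.0617],
 [0.0617, 0.2058]].

Step 4 — quadratic form (x̄ - mu_0)^T · S^{-1} · (x̄ - mu_0):
  S^{-1} · (x̄ - mu_0) = (0.162, 0.1235),
  (x̄ - mu_0)^T · [...] = (0.3333)·(0.162) + (0.5)·(0.1235) = 0.1157.

Step 5 — scale by n: T² = 6 · 0.1157 = 0.6944.

T² ≈ 0.6944


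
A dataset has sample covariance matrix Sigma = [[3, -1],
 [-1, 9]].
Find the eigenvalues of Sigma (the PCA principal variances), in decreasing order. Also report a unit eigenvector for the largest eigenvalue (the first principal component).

Step 1 — characteristic polynomial of 2×2 Sigma:
  det(Sigma - λI) = λ² - trace · λ + det = 0.
  trace = 3 + 9 = 12, det = 3·9 - (-1)² = 26.
Step 2 — discriminant:
  Δ = trace² - 4·det = 144 - 104 = 40.
Step 3 — eigenvalues:
  λ = (trace ± √Δ)/2 = (12 ± 6.3246)/2,
  λ_1 = 9.1623,  λ_2 = 2.8377.

Step 4 — unit eigenvector for λ_1: solve (Sigma - λ_1 I)v = 0. First row:
  (3 - 9.1623)·v_x + (-1)·v_y = 0, i.e. (-6.1623)·v_x + (-1)·v_y = 0,
  so v ∝ (b, λ_1 - a) = (-1, 6.1623); multiply by -1 so the first entry is positive: u = (1, -6.1623).
  ||u|| = √((1)² + (-6.1623)²) = √(38.9737) ≈ 6.2429,
  v_1 = u/||u|| ≈ (0.1602, -0.9871) (||v_1|| = 1).

λ_1 = 9.1623,  λ_2 = 2.8377;  v_1 ≈ (0.1602, -0.9871)


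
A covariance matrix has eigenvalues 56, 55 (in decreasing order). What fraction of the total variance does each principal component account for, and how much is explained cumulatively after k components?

Step 1 — total variance = trace(Sigma) = Σ λ_i = 56 + 55 = 111.

Step 2 — fraction explained by component i = λ_i / Σ λ:
  PC1: 56/111 = 0.5045
  PC2: 55/111 = 0.4955

Step 3 — cumulative fraction after k components = (λ_1 + ... + λ_k) / Σ λ:
  k = 1: 56/111 = 0.5045
  k = 2: (56 + 55)/111 = 111/111 = 1

Summary (fraction, with percent):

explained: PC1 0.5045 (50.45%), PC2 0.4955 (49.55%);  cumulative: 0.5045, 1


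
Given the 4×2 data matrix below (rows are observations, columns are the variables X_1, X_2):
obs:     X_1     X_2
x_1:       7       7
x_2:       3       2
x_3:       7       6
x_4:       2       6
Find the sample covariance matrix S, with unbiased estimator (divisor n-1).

Step 1 — column means:
  mean(X_1) = (7 + 3 + 7 + 2) / 4 = 19/4 = 4.75
  mean(X_2) = (7 + 2 + 6 + 6) / 4 = 21/4 = 5.25

Step 2 — sample covariance S[i,j] = (1/(n-1)) · Σ_k (x_{k,i} - mean_i) · (x_{k,j} - mean_j), with n-1 = 3.
  S[X_1,X_1] = ((2.25)·(2.25) + (-1.75)·(-1.75) + (2.25)·(2.25) + (-2.75)·(-2.75)) / 3 = 20.75/3 = 6.9167
  S[X_1,X_2] = ((2.25)·(1.75) + (-1.75)·(-3.25) + (2.25)·(0.75) + (-2.75)·(0.75)) / 3 = 9.25/3 = 3.0833
  S[X_2,X_2] = ((1.75)·(1.75) + (-3.25)·(-3.25) + (0.75)·(0.75) + (0.75)·(0.75)) / 3 = 14.75/3 = 4.9167

S is symmetric (S[j,i] = S[i,j]). Assembling:

S = [[6.9167, 3.0833],
 [3.0833, 4.9167]]


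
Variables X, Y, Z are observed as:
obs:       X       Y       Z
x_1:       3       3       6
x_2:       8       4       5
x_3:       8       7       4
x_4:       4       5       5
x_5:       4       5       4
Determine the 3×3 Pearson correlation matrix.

Step 1 — column means:
  mean(X) = (3 + 8 + 8 + 4 + 4) / 5 = 27/5 = 5.4
  mean(Y) = (3 + 4 + 7 + 5 + 5) / 5 = 24/5 = 4.8
  mean(Z) = (6 + 5 + 4 + 5 + 4) / 5 = 24/5 = 4.8

Step 2 — sample variances and covariances s[i,j] = (1/(n-1)) · Σ_k (x_{k,i} - mean_i) · (x_{k,j} - mean_j), with n-1 = 4:
  s[X,X] = ((-2.4)·(-2.4) + (2.6)·(2.6) + (2.6)·(2.6) + (-1.4)·(-1.4) + (-1.4)·(-1.4)) / 4 = 23.2/4 = 5.8
  s[X,Y] = ((-2.4)·(-1.8) + (2.6)·(-0.8) + (2.6)·(2.2) + (-1.4)·(0.2) + (-1.4)·(0.2)) / 4 = 7.4/4 = 1.85
  s[X,Z] = ((-2.4)·(1.2) + (2.6)·(0.2) + (2.6)·(-0.8) + (-1.4)·(0.2) + (-1.4)·(-0.8)) / 4 = -3.6/4 = -0.9
  s[Y,Y] = ((-1.8)·(-1.8) + (-0.8)·(-0.8) + (2.2)·(2.2) + (0.2)·(0.2) + (0.2)·(0.2)) / 4 = 8.8/4 = 2.2
  s[Y,Z] = ((-1.8)·(1.2) + (-0.8)·(0.2) + (2.2)·(-0.8) + (0.2)·(0.2) + (0.2)·(-0.8)) / 4 = -4.2/4 = -1.05
  s[Z,Z] = ((1.2)·(1.2) + (0.2)·(0.2) + (-0.8)·(-0.8) + (0.2)·(0.2) + (-0.8)·(-0.8)) / 4 = 2.8/4 = 0.7
  Sample standard deviations s_i = √(s[i,i]):
  s(X) = √(5.8) = 2.4083
  s(Y) = √(2.2) = 1.4832
  s(Z) = √(0.7) = 0.8367

Step 3 — r_{ij} = s_{ij} / (s_i · s_j):
  r[X,X] = 1 (diagonal).
  r[X,Y] = 1.85 / (2.4083 · 1.4832) = 1.85 / 3.5721 = 0.5179
  r[X,Z] = -0.9 / (2.4083 · 0.8367) = -0.9 / 2.0149 = -0.4467
  r[Y,Y] = 1 (diagonal).
  r[Y,Z] = -1.05 / (1.4832 · 0.8367) = -1.05 / 1.241 = -0.8461
  r[Z,Z] = 1 (diagonal).

R is symmetric with unit diagonal. Assembling:

R = [[1, 0.5179, -0.4467],
 [0.5179, 1, -0.8461],
 [-0.4467, -0.8461, 1]]


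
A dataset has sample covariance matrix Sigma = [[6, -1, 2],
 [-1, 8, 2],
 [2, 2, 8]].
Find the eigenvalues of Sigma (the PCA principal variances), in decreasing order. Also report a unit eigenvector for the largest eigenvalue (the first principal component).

Step 1 — characteristic polynomial p(λ) = det(λI - Sigma) = λ³ - tr·λ² + c_1·λ - det, where tr = trace, c_1 = sum of the principal 2×2 minors, det = det(Sigma):
  tr = 6 + 8 + 8 = 22,
  c_1 = (6·8 - (-1)²) + (6·8 - (2)²) + (8·8 - (2)²) = 47 + 44 + 60 = 151,
  det = 6·(8·8 - (2)²) - (-1)·((-1)·8 - (2)·(2)) + (2)·((-1)·(2) - 8·(2)) = 6·(60) - (-1)·(-12) + (2)·(-18) = 312.
  So p(λ) = λ³ - 22λ² + 151λ - 312.
Step 2 — look for an integer root (rational root theorem: any rational root is an integer divisor of 312). Testing λ = 8:
  p(8) = 512 - 1408 + 1208 - 312 = 0  ✓
  Dividing out (λ - 8): p(λ) = (λ - 8)(λ² - 14λ + 39).
Step 3 — remaining eigenvalues from the quadratic λ² - 14λ + 39 = 0:
  Δ = 14² - 4·39 = 196 - 156 = 40,  λ = (14 ± √40)/2 = (14 ± 6.3246)/2 ≈ 10.1623 or 3.8377.
  Sorted: λ_1 = 10.1623,  λ_2 = 8,  λ_3 = 3.8377  (check: sum = 22 = tr ✓).

Step 4 — unit eigenvector for λ_1 ≈ 10.1623: v spans the null space of (Sigma - λ_1 I), whose rows are
  r_1 = (-4.1623, -1, 2),  r_2 = (-1, -2.1623, 2),  r_3 = (2, 2, -2.1623).
  v is orthogonal to every row, so take v ∝ r_1 × r_2 = ((-1)·(2) - (2)·(-2.1623), (2)·(-1) - (-4.1623)·(2), (-4.1623)·(-2.1623) - (-1)·(-1)) ≈ (2.3246, 6.3246, 8).
  Let u = (2.3246, 6.3246, 8).
  ||u|| = √((2.3246)² + (6.3246)² + (8)²) = √(109.4036) ≈ 10.4596,  v_1 = u/||u|| ≈ (0.2222, 0.6047, 0.7648) (||v_1|| = 1).

λ_1 = 10.1623,  λ_2 = 8,  λ_3 = 3.8377;  v_1 ≈ (0.2222, 0.6047, 0.7648)


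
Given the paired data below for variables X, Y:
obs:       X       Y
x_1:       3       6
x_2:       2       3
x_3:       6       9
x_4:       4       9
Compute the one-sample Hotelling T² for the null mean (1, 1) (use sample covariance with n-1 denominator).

Step 1 — sample mean vector:
  mean(X) = (3 + 2 + 6 + 4) / 4 = 15/4 = 3.75
  mean(Y) = (6 + 3 + 9 + 9) / 4 = 27/4 = 6.75
  x̄ = (3.75, 6.75),  deviation x̄ - mu_0 = (3.75, 6.75) - (1, 1) = (2.75, 5.75).

Step 2 — sample covariance matrix, S[i,j] = (1/(n-1)) · Σ_k (x_{k,i} - mean_i) · (x_{k,j} - mean_j), divisor n-1 = 3:
  S[X,X] = ((-0.75)·(-0.75) + (-1.75)·(-1.75) + (2.25)·(2.25) + (0.25)·(0.25)) / 3 = 8.75/3 = 2.9167
  S[X,Y] = ((-0.75)·(-0.75) + (-1.75)·(-3.75) + (2.25)·(2.25) + (0.25)·(2.25)) / 3 = 12.75/3 = 4.25
  S[Y,Y] = ((-0.75)·(-0.75) + (-3.75)·(-3.75) + (2.25)·(2.25) + (2.25)·(2.25)) / 3 = 24.75/3 = 8.25
  S = [[2.9167, 4.25],
 [4.25, 8.25]].

Step 3 — invert S. det(S) = 2.9167·8.25 - (4.25)² = 6.
  S^{-1} = (1/det) · [[d, -b], [-b, a]] = [[1.375, -0.7083],
 [-0.7083, 0.4861]].

Step 4 — quadratic form (x̄ - mu_0)^T · S^{-1} · (x̄ - mu_0):
  S^{-1} · (x̄ - mu_0) = (-0.2917, 0.8472),
  (x̄ - mu_0)^T · [...] = (2.75)·(-0.2917) + (5.75)·(0.8472) = 4.0694.

Step 5 — scale by n: T² = 4 · 4.0694 = 16.2778.

T² ≈ 16.2778


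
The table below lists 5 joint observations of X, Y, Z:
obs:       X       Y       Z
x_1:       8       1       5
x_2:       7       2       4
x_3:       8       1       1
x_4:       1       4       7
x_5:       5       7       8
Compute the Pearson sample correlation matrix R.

Step 1 — column means:
  mean(X) = (8 + 7 + 8 + 1 + 5) / 5 = 29/5 = 5.8
  mean(Y) = (1 + 2 + 1 + 4 + 7) / 5 = 15/5 = 3
  mean(Z) = (5 + 4 + 1 + 7 + 8) / 5 = 25/5 = 5

Step 2 — sample variances and covariances s[i,j] = (1/(n-1)) · Σ_k (x_{k,i} - mean_i) · (x_{k,j} - mean_j), with n-1 = 4:
  s[X,X] = ((2.2)·(2.2) + (1.2)·(1.2) + (2.2)·(2.2) + (-4.8)·(-4.8) + (-0.8)·(-0.8)) / 4 = 34.8/4 = 8.7
  s[X,Y] = ((2.2)·(-2) + (1.2)·(-1) + (2.2)·(-2) + (-4.8)·(1) + (-0.8)·(4)) / 4 = -18/4 = -4.5
  s[X,Z] = ((2.2)·(0) + (1.2)·(-1) + (2.2)·(-4) + (-4.8)·(2) + (-0.8)·(3)) / 4 = -22/4 = -5.5
  s[Y,Y] = ((-2)·(-2) + (-1)·(-1) + (-2)·(-2) + (1)·(1) + (4)·(4)) / 4 = 26/4 = 6.5
  s[Y,Z] = ((-2)·(0) + (-1)·(-1) + (-2)·(-4) + (1)·(2) + (4)·(3)) / 4 = 23/4 = 5.75
  s[Z,Z] = ((0)·(0) + (-1)·(-1) + (-4)·(-4) + (2)·(2) + (3)·(3)) / 4 = 30/4 = 7.5
  Sample standard deviations s_i = √(s[i,i]):
  s(X) = √(8.7) = 2.9496
  s(Y) = √(6.5) = 2.5495
  s(Z) = √(7.5) = 2.7386

Step 3 — r_{ij} = s_{ij} / (s_i · s_j):
  r[X,X] = 1 (diagonal).
  r[X,Y] = -4.5 / (2.9496 · 2.5495) = -4.5 / 7.52 = -0.5984
  r[X,Z] = -5.5 / (2.9496 · 2.7386) = -5.5 / 8.0777 = -0.6809
  r[Y,Y] = 1 (diagonal).
  r[Y,Z] = 5.75 / (2.5495 · 2.7386) = 5.75 / 6.9821 = 0.8235
  r[Z,Z] = 1 (diagonal).

R is symmetric with unit diagonal. Assembling:

R = [[1, -0.5984, -0.6809],
 [-0.5984, 1, 0.8235],
 [-0.6809, 0.8235, 1]]


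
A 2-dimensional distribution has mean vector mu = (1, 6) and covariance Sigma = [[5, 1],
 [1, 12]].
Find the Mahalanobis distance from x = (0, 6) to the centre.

Step 1 — centre the observation: (x - mu) = (-1, 0).

Step 2 — invert Sigma. det(Sigma) = 5·12 - (1)² = 59.
  Sigma^{-1} = (1/det) · [[d, -b], [-b, a]] = [[0.2034, -0.0169],
 [-0.0169, 0.0847]].

Step 3 — form the quadratic (x - mu)^T · Sigma^{-1} · (x - mu):
  Sigma^{-1} · (x - mu) = (-0.2034, 0.0169).
  (x - mu)^T · [Sigma^{-1} · (x - mu)] = (-1)·(-0.2034) + (0)·(0.0169) = 0.2034.

Step 4 — take square root: d = √(0.2034) ≈ 0.451.

d(x, mu) = √(0.2034) ≈ 0.451


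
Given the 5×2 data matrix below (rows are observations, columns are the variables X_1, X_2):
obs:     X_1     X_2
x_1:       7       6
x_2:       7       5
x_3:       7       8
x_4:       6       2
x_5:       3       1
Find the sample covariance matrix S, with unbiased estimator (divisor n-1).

Step 1 — column means:
  mean(X_1) = (7 + 7 + 7 + 6 + 3) / 5 = 30/5 = 6
  mean(X_2) = (6 + 5 + 8 + 2 + 1) / 5 = 22/5 = 4.4

Step 2 — sample covariance S[i,j] = (1/(n-1)) · Σ_k (x_{k,i} - mean_i) · (x_{k,j} - mean_j), with n-1 = 4.
  S[X_1,X_1] = ((1)·(1) + (1)·(1) + (1)·(1) + (0)·(0) + (-3)·(-3)) / 4 = 12/4 = 3
  S[X_1,X_2] = ((1)·(1.6) + (1)·(0.6) + (1)·(3.6) + (0)·(-2.4) + (-3)·(-3.4)) / 4 = 16/4 = 4
  S[X_2,X_2] = ((1.6)·(1.6) + (0.6)·(0.6) + (3.6)·(3.6) + (-2.4)·(-2.4) + (-3.4)·(-3.4)) / 4 = 33.2/4 = 8.3

S is symmetric (S[j,i] = S[i,j]). Assembling:

S = [[3, 4],
 [4, 8.3]]


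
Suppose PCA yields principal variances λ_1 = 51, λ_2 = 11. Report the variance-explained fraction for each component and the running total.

Step 1 — total variance = trace(Sigma) = Σ λ_i = 51 + 11 = 62.

Step 2 — fraction explained by component i = λ_i / Σ λ:
  PC1: 51/62 = 0.8226
  PC2: 11/62 = 0.1774

Step 3 — cumulative fraction after k components = (λ_1 + ... + λ_k) / Σ λ:
  k = 1: 51/62 = 0.8226
  k = 2: (51 + 11)/62 = 62/62 = 1

Summary (fraction, with percent):

explained: PC1 0.8226 (82.26%), PC2 0.1774 (17.74%);  cumulative: 0.8226, 1


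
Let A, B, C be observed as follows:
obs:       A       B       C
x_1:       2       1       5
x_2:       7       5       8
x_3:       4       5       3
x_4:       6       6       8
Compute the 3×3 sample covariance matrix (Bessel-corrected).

Step 1 — column means:
  mean(A) = (2 + 7 + 4 + 6) / 4 = 19/4 = 4.75
  mean(B) = (1 + 5 + 5 + 6) / 4 = 17/4 = 4.25
  mean(C) = (5 + 8 + 3 + 8) / 4 = 24/4 = 6

Step 2 — sample covariance S[i,j] = (1/(n-1)) · Σ_k (x_{k,i} - mean_i) · (x_{k,j} - mean_j), with n-1 = 3.
  S[A,A] = ((-2.75)·(-2.75) + (2.25)·(2.25) + (-0.75)·(-0.75) + (1.25)·(1.25)) / 3 = 14.75/3 = 4.9167
  S[A,B] = ((-2.75)·(-3.25) + (2.25)·(0.75) + (-0.75)·(0.75) + (1.25)·(1.75)) / 3 = 12.25/3 = 4.0833
  S[A,C] = ((-2.75)·(-1) + (2.25)·(2) + (-0.75)·(-3) + (1.25)·(2)) / 3 = 12/3 = 4
  S[B,B] = ((-3.25)·(-3.25) + (0.75)·(0.75) + (0.75)·(0.75) + (1.75)·(1.75)) / 3 = 14.75/3 = 4.9167
  S[B,C] = ((-3.25)·(-1) + (0.75)·(2) + (0.75)·(-3) + (1.75)·(2)) / 3 = 6/3 = 2
  S[C,C] = ((-1)·(-1) + (2)·(2) + (-3)·(-3) + (2)·(2)) / 3 = 18/3 = 6

S is symmetric (S[j,i] = S[i,j]). Assembling:

S = [[4.9167, 4.0833, 4],
 [4.0833, 4.9167, 2],
 [4, 2, 6]]


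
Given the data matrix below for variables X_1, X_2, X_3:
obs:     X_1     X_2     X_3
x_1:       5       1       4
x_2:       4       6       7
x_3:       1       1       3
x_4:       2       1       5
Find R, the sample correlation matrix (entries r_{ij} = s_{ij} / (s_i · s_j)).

Step 1 — column means:
  mean(X_1) = (5 + 4 + 1 + 2) / 4 = 12/4 = 3
  mean(X_2) = (1 + 6 + 1 + 1) / 4 = 9/4 = 2.25
  mean(X_3) = (4 + 7 + 3 + 5) / 4 = 19/4 = 4.75

Step 2 — sample variances and covariances s[i,j] = (1/(n-1)) · Σ_k (x_{k,i} - mean_i) · (x_{k,j} - mean_j), with n-1 = 3:
  s[X_1,X_1] = ((2)·(2) + (1)·(1) + (-2)·(-2) + (-1)·(-1)) / 3 = 10/3 = 3.3333
  s[X_1,X_2] = ((2)·(-1.25) + (1)·(3.75) + (-2)·(-1.25) + (-1)·(-1.25)) / 3 = 5/3 = 1.6667
  s[X_1,X_3] = ((2)·(-0.75) + (1)·(2.25) + (-2)·(-1.75) + (-1)·(0.25)) / 3 = 4/3 = 1.3333
  s[X_2,X_2] = ((-1.25)·(-1.25) + (3.75)·(3.75) + (-1.25)·(-1.25) + (-1.25)·(-1.25)) / 3 = 18.75/3 = 6.25
  s[X_2,X_3] = ((-1.25)·(-0.75) + (3.75)·(2.25) + (-1.25)·(-1.75) + (-1.25)·(0.25)) / 3 = 11.25/3 = 3.75
  s[X_3,X_3] = ((-0.75)·(-0.75) + (2.25)·(2.25) + (-1.75)·(-1.75) + (0.25)·(0.25)) / 3 = 8.75/3 = 2.9167
  Sample standard deviations s_i = √(s[i,i]):
  s(X_1) = √(3.3333) = 1.8257
  s(X_2) = √(6.25) = 2.5
  s(X_3) = √(2.9167) = 1.7078

Step 3 — r_{ij} = s_{ij} / (s_i · s_j):
  r[X_1,X_1] = 1 (diagonal).
  r[X_1,X_2] = 1.6667 / (1.8257 · 2.5) = 1.6667 / 4.5644 = 0.3651
  r[X_1,X_3] = 1.3333 / (1.8257 · 1.7078) = 1.3333 / 3.118 = 0.4276
  r[X_2,X_2] = 1 (diagonal).
  r[X_2,X_3] = 3.75 / (2.5 · 1.7078) = 3.75 / 4.2696 = 0.8783
  r[X_3,X_3] = 1 (diagonal).

R is symmetric with unit diagonal. Assembling:

R = [[1, 0.3651, 0.4276],
 [0.3651, 1, 0.8783],
 [0.4276, 0.8783, 1]]


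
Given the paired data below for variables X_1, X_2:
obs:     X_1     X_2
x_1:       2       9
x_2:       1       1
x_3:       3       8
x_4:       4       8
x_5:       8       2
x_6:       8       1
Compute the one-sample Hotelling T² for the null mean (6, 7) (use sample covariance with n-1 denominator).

Step 1 — sample mean vector:
  mean(X_1) = (2 + 1 + 3 + 4 + 8 + 8) / 6 = 26/6 = 4.3333
  mean(X_2) = (9 + 1 + 8 + 8 + 2 + 1) / 6 = 29/6 = 4.8333
  x̄ = (4.3333, 4.8333),  deviation x̄ - mu_0 = (4.3333, 4.8333) - (6, 7) = (-1.6667, -2.1667).

Step 2 — sample covariance matrix, S[i,j] = (1/(n-1)) · Σ_k (x_{k,i} - mean_i) · (x_{k,j} - mean_j), divisor n-1 = 5:
  S[X_1,X_1] = ((-2.3333)·(-2.3333) + (-3.3333)·(-3.3333) + (-1.3333)·(-1.3333) + (-0.3333)·(-0.3333) + (3.6667)·(3.6667) + (3.6667)·(3.6667)) / 5 = 45.3333/5 = 9.0667
  S[X_1,X_2] = ((-2.3333)·(4.1667) + (-3.3333)·(-3.8333) + (-1.3333)·(3.1667) + (-0.3333)·(3.1667) + (3.6667)·(-2.8333) + (3.6667)·(-3.8333)) / 5 = -26.6667/5 = -5.3333
  S[X_2,X_2] = ((4.1667)·(4.1667) + (-3.8333)·(-3.8333) + (3.1667)·(3.1667) + (3.1667)·(3.1667) + (-2.8333)·(-2.8333) + (-3.8333)·(-3.8333)) / 5 = 74.8333/5 = 14.9667
  S = [[9.0667, -5.3333],
 [-5.3333, 14.9667]].

Step 3 — invert S. det(S) = 9.0667·14.9667 - (-5.3333)² = 107.2533.
  S^{-1} = (1/det) · [[d, -b], [-b, a]] = [[0.1395, 0.0497],
 [0.0497, 0.0845]].

Step 4 — quadratic form (x̄ - mu_0)^T · S^{-1} · (x̄ - mu_0):
  S^{-1} · (x̄ - mu_0) = (-0.3403, -0.266),
  (x̄ - mu_0)^T · [...] = (-1.6667)·(-0.3403) + (-2.1667)·(-0.266) = 1.1436.

Step 5 — scale by n: T² = 6 · 1.1436 = 6.8616.

T² ≈ 6.8616


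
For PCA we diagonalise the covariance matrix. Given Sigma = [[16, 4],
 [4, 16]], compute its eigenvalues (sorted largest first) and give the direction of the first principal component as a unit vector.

Step 1 — characteristic polynomial of 2×2 Sigma:
  det(Sigma - λI) = λ² - trace · λ + det = 0.
  trace = 16 + 16 = 32, det = 16·16 - (4)² = 240.
Step 2 — discriminant:
  Δ = trace² - 4·det = 1024 - 960 = 64.
Step 3 — eigenvalues:
  λ = (trace ± √Δ)/2 = (32 ± 8)/2,
  λ_1 = 20,  λ_2 = 12.

Step 4 — unit eigenvector for λ_1: solve (Sigma - λ_1 I)v = 0. First row:
  (16 - 20)·v_x + (4)·v_y = 0, i.e. (-4)·v_x + (4)·v_y = 0,
  so v ∝ (b, λ_1 - a) = (4, 4) = u.
  ||u|| = √((4)² + (4)²) = √(32) ≈ 5.6569,
  v_1 = u/||u|| ≈ (0.7071, 0.7071) (||v_1|| = 1).

λ_1 = 20,  λ_2 = 12;  v_1 ≈ (0.7071, 0.7071)


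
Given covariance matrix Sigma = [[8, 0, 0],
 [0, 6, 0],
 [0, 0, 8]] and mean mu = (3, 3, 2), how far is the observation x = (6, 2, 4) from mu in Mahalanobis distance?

Step 1 — centre the observation: (x - mu) = (3, -1, 2).

Step 2 — invert Sigma (cofactor / det for 3×3, or solve directly):
  Sigma^{-1} = [[0.125, 0, 0],
 [0, 0.1667, 0],
 [0, 0, 0.125]].

Step 3 — form the quadratic (x - mu)^T · Sigma^{-1} · (x - mu):
  Sigma^{-1} · (x - mu) = (0.375, -0.1667, 0.25).
  (x - mu)^T · [Sigma^{-1} · (x - mu)] = (3)·(0.375) + (-1)·(-0.1667) + (2)·(0.25) = 1.7917.

Step 4 — take square root: d = √(1.7917) ≈ 1.3385.

d(x, mu) = √(1.7917) ≈ 1.3385


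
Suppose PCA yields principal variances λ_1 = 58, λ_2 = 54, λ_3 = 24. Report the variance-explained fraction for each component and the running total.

Step 1 — total variance = trace(Sigma) = Σ λ_i = 58 + 54 + 24 = 136.

Step 2 — fraction explained by component i = λ_i / Σ λ:
  PC1: 58/136 = 0.4265
  PC2: 54/136 = 0.3971
  PC3: 24/136 = 0.1765

Step 3 — cumulative fraction after k components = (λ_1 + ... + λ_k) / Σ λ:
  k = 1: 58/136 = 0.4265
  k = 2: (58 + 54)/136 = 112/136 = 0.8235
  k = 3: (58 + 54 + 24)/136 = 136/136 = 1

Summary (fraction, with percent):

explained: PC1 0.4265 (42.65%), PC2 0.3971 (39.71%), PC3 0.1765 (17.65%);  cumulative: 0.4265, 0.8235, 1


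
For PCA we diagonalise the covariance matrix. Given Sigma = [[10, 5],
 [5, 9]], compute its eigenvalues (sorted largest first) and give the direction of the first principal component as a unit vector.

Step 1 — characteristic polynomial of 2×2 Sigma:
  det(Sigma - λI) = λ² - trace · λ + det = 0.
  trace = 10 + 9 = 19, det = 10·9 - (5)² = 65.
Step 2 — discriminant:
  Δ = trace² - 4·det = 361 - 260 = 101.
Step 3 — eigenvalues:
  λ = (trace ± √Δ)/2 = (19 ± 10.0499)/2,
  λ_1 = 14.5249,  λ_2 = 4.4751.

Step 4 — unit eigenvector for λ_1: solve (Sigma - λ_1 I)v = 0. First row:
  (10 - 14.5249)·v_x + (5)·v_y = 0, i.e. (-4.5249)·v_x + (5)·v_y = 0,
  so v ∝ (b, λ_1 - a) = (5, 4.5249) = u.
  ||u|| = √((5)² + (4.5249)²) = √(45.4751) ≈ 6.7435,
  v_1 = u/||u|| ≈ (0.7415, 0.671) (||v_1|| = 1).

λ_1 = 14.5249,  λ_2 = 4.4751;  v_1 ≈ (0.7415, 0.671)


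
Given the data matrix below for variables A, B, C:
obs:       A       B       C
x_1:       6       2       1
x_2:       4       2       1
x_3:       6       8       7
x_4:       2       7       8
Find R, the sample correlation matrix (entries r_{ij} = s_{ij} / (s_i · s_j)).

Step 1 — column means:
  mean(A) = (6 + 4 + 6 + 2) / 4 = 18/4 = 4.5
  mean(B) = (2 + 2 + 8 + 7) / 4 = 19/4 = 4.75
  mean(C) = (1 + 1 + 7 + 8) / 4 = 17/4 = 4.25

Step 2 — sample variances and covariances s[i,j] = (1/(n-1)) · Σ_k (x_{k,i} - mean_i) · (x_{k,j} - mean_j), with n-1 = 3:
  s[A,A] = ((1.5)·(1.5) + (-0.5)·(-0.5) + (1.5)·(1.5) + (-2.5)·(-2.5)) / 3 = 11/3 = 3.6667
  s[A,B] = ((1.5)·(-2.75) + (-0.5)·(-2.75) + (1.5)·(3.25) + (-2.5)·(2.25)) / 3 = -3.5/3 = -1.1667
  s[A,C] = ((1.5)·(-3.25) + (-0.5)·(-3.25) + (1.5)·(2.75) + (-2.5)·(3.75)) / 3 = -8.5/3 = -2.8333
  s[B,B] = ((-2.75)·(-2.75) + (-2.75)·(-2.75) + (3.25)·(3.25) + (2.25)·(2.25)) / 3 = 30.75/3 = 10.25
  s[B,C] = ((-2.75)·(-3.25) + (-2.75)·(-3.25) + (3.25)·(2.75) + (2.25)·(3.75)) / 3 = 35.25/3 = 11.75
  s[C,C] = ((-3.25)·(-3.25) + (-3.25)·(-3.25) + (2.75)·(2.75) + (3.75)·(3.75)) / 3 = 42.75/3 = 14.25
  Sample standard deviations s_i = √(s[i,i]):
  s(A) = √(3.6667) = 1.9149
  s(B) = √(10.25) = 3.2016
  s(C) = √(14.25) = 3.7749

Step 3 — r_{ij} = s_{ij} / (s_i · s_j):
  r[A,A] = 1 (diagonal).
  r[A,B] = -1.1667 / (1.9149 · 3.2016) = -1.1667 / 6.1305 = -0.1903
  r[A,C] = -2.8333 / (1.9149 · 3.7749) = -2.8333 / 7.2284 = -0.392
  r[B,B] = 1 (diagonal).
  r[B,C] = 11.75 / (3.2016 · 3.7749) = 11.75 / 12.0856 = 0.9722
  r[C,C] = 1 (diagonal).

R is symmetric with unit diagonal. Assembling:

R = [[1, -0.1903, -0.392],
 [-0.1903, 1, 0.9722],
 [-0.392, 0.9722, 1]]


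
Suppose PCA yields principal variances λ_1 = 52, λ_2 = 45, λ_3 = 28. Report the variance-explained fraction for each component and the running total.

Step 1 — total variance = trace(Sigma) = Σ λ_i = 52 + 45 + 28 = 125.

Step 2 — fraction explained by component i = λ_i / Σ λ:
  PC1: 52/125 = 0.416
  PC2: 45/125 = 0.36
  PC3: 28/125 = 0.224

Step 3 — cumulative fraction after k components = (λ_1 + ... + λ_k) / Σ λ:
  k = 1: 52/125 = 0.416
  k = 2: (52 + 45)/125 = 97/125 = 0.776
  k = 3: (52 + 45 + 28)/125 = 125/125 = 1

Summary (fraction, with percent):

explained: PC1 0.416 (41.6%), PC2 0.36 (36%), PC3 0.224 (22.4%);  cumulative: 0.416, 0.776, 1


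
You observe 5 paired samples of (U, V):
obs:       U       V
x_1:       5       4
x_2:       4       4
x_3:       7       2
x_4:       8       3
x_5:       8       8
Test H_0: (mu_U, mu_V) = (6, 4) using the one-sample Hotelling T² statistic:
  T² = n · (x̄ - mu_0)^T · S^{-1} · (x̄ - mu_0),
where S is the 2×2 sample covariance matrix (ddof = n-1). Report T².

Step 1 — sample mean vector:
  mean(U) = (5 + 4 + 7 + 8 + 8) / 5 = 32/5 = 6.4
  mean(V) = (4 + 4 + 2 + 3 + 8) / 5 = 21/5 = 4.2
  x̄ = (6.4, 4.2),  deviation x̄ - mu_0 = (6.4, 4.2) - (6, 4) = (0.4, 0.2).

Step 2 — sample covariance matrix, S[i,j] = (1/(n-1)) · Σ_k (x_{k,i} - mean_i) · (x_{k,j} - mean_j), divisor n-1 = 4:
  S[U,U] = ((-1.4)·(-1.4) + (-2.4)·(-2.4) + (0.6)·(0.6) + (1.6)·(1.6) + (1.6)·(1.6)) / 4 = 13.2/4 = 3.3
  S[U,V] = ((-1.4)·(-0.2) + (-2.4)·(-0.2) + (0.6)·(-2.2) + (1.6)·(-1.2) + (1.6)·(3.8)) / 4 = 3.6/4 = 0.9
  S[V,V] = ((-0.2)·(-0.2) + (-0.2)·(-0.2) + (-2.2)·(-2.2) + (-1.2)·(-1.2) + (3.8)·(3.8)) / 4 = 20.8/4 = 5.2
  S = [[3.3, 0.9],
 [0.9, 5.2]].

Step 3 — invert S. det(S) = 3.3·5.2 - (0.9)² = 16.35.
  S^{-1} = (1/det) · [[d, -b], [-b, a]] = [[0.318, -0.055],
 [-0.055, 0.2018]].

Step 4 — quadratic form (x̄ - mu_0)^T · S^{-1} · (x̄ - mu_0):
  S^{-1} · (x̄ - mu_0) = (0.1162, 0.0183),
  (x̄ - mu_0)^T · [...] = (0.4)·(0.1162) + (0.2)·(0.0183) = 0.0502.

Step 5 — scale by n: T² = 5 · 0.0502 = 0.2508.

T² ≈ 0.2508


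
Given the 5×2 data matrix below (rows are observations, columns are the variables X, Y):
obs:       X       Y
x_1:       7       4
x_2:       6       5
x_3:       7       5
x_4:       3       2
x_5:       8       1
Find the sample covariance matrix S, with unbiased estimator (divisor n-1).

Step 1 — column means:
  mean(X) = (7 + 6 + 7 + 3 + 8) / 5 = 31/5 = 6.2
  mean(Y) = (4 + 5 + 5 + 2 + 1) / 5 = 17/5 = 3.4

Step 2 — sample covariance S[i,j] = (1/(n-1)) · Σ_k (x_{k,i} - mean_i) · (x_{k,j} - mean_j), with n-1 = 4.
  S[X,X] = ((0.8)·(0.8) + (-0.2)·(-0.2) + (0.8)·(0.8) + (-3.2)·(-3.2) + (1.8)·(1.8)) / 4 = 14.8/4 = 3.7
  S[X,Y] = ((0.8)·(0.6) + (-0.2)·(1.6) + (0.8)·(1.6) + (-3.2)·(-1.4) + (1.8)·(-2.4)) / 4 = 1.6/4 = 0.4
  S[Y,Y] = ((0.6)·(0.6) + (1.6)·(1.6) + (1.6)·(1.6) + (-1.4)·(-1.4) + (-2.4)·(-2.4)) / 4 = 13.2/4 = 3.3

S is symmetric (S[j,i] = S[i,j]). Assembling:

S = [[3.7, 0.4],
 [0.4, 3.3]]


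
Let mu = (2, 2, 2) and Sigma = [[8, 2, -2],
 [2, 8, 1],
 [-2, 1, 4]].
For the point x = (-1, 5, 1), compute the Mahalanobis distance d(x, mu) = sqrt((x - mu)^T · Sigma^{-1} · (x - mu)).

Step 1 — centre the observation: (x - mu) = (-3, 3, -1).

Step 2 — invert Sigma (cofactor / det for 3×3, or solve directly):
  Sigma^{-1} = [[0.1615, -0.0521, 0.0938],
 [-0.0521, 0.1458, -0.0625],
 [0.0938, -0.0625, 0.3125]].

Step 3 — form the quadratic (x - mu)^T · Sigma^{-1} · (x - mu):
  Sigma^{-1} · (x - mu) = (-0.7344, 0.6562, -0.7812).
  (x - mu)^T · [Sigma^{-1} · (x - mu)] = (-3)·(-0.7344) + (3)·(0.6562) + (-1)·(-0.7812) = 4.9531.

Step 4 — take square root: d = √(4.9531) ≈ 2.2256.

d(x, mu) = √(4.9531) ≈ 2.2256


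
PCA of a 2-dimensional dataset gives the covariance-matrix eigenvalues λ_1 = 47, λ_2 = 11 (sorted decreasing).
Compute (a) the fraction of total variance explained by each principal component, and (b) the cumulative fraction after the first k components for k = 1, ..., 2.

Step 1 — total variance = trace(Sigma) = Σ λ_i = 47 + 11 = 58.

Step 2 — fraction explained by component i = λ_i / Σ λ:
  PC1: 47/58 = 0.8103
  PC2: 11/58 = 0.1897

Step 3 — cumulative fraction after k components = (λ_1 + ... + λ_k) / Σ λ:
  k = 1: 47/58 = 0.8103
  k = 2: (47 + 11)/58 = 58/58 = 1

Summary (fraction, with percent):

explained: PC1 0.8103 (81.03%), PC2 0.1897 (18.97%);  cumulative: 0.8103, 1


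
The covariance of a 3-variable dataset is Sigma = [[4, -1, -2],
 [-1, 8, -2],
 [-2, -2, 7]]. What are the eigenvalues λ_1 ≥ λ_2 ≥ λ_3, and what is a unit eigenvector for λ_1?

Step 1 — characteristic polynomial p(λ) = det(λI - Sigma) = λ³ - tr·λ² + c_1·λ - det, where tr = trace, c_1 = sum of the principal 2×2 minors, det = det(Sigma):
  tr = 4 + 8 + 7 = 19,
  c_1 = (4·8 - (-1)²) + (4·7 - (-2)²) + (8·7 - (-2)²) = 31 + 24 + 52 = 107,
  det = 4·(8·7 - (-2)²) - (-1)·((-1)·7 - (-2)·(-2)) + (-2)·((-1)·(-2) - 8·(-2)) = 4·(52) - (-1)·(-11) + (-2)·(18) = 161.
  So p(λ) = λ³ - 19λ² + 107λ - 161.
Step 2 — look for an integer root (rational root theorem: any rational root is an integer divisor of 161). Testing λ = 7:
  p(7) = 343 - 931 + 749 - 161 = 0  ✓
  Dividing out (λ - 7): p(λ) = (λ - 7)(λ² - 12λ + 23).
Step 3 — remaining eigenvalues from the quadratic λ² - 12λ + 23 = 0:
  Δ = 12² - 4·23 = 144 - 92 = 52,  λ = (12 ± √52)/2 = (12 ± 7.2111)/2 ≈ 9.6056 or 2.3944.
  Sorted: λ_1 = 9.6056,  λ_2 = 7,  λ_3 = 2.3944  (check: sum = 19 = tr ✓).

Step 4 — unit eigenvector for λ_1 ≈ 9.6056: v spans the null space of (Sigma - λ_1 I), whose rows are
  r_1 = (-5.6056, -1, -2),  r_2 = (-1, -1.6056, -2),  r_3 = (-2, -2, -2.6056).
  v is orthogonal to every row, so take v ∝ r_1 × r_2 = ((-1)·(-2) - (-2)·(-1.6056), (-2)·(-1) - (-5.6056)·(-2), (-5.6056)·(-1.6056) - (-1)·(-1)) ≈ (-1.2111, -9.2111, 8).
  Rescale (multiply by -1 so the first nonzero entry is positive): u = (1.2111, 9.2111, -8).
  ||u|| = √((1.2111)² + (9.2111)² + (-8)²) = √(150.3112) ≈ 12.2601,  v_1 = u/||u|| ≈ (0.0988, 0.7513, -0.6525) (||v_1|| = 1).

λ_1 = 9.6056,  λ_2 = 7,  λ_3 = 2.3944;  v_1 ≈ (0.0988, 0.7513, -0.6525)
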